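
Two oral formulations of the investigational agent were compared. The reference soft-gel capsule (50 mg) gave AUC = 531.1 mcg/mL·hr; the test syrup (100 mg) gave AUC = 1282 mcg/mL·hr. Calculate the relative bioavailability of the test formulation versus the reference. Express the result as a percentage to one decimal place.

F_rel = 120.7%

F_rel = (AUC_test/D_test) / (AUC_ref/D_ref)
      = (1282/100) / (531.1/50)
      = 12.82 / 10.622 = 1.2069 = 120.69%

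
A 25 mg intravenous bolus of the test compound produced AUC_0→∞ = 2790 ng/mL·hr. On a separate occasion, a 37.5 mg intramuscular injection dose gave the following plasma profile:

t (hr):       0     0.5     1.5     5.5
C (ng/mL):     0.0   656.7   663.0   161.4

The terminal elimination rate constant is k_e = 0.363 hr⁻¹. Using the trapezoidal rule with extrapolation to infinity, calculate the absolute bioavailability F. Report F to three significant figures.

Trapezoidal AUC_0→5.5 (intramuscular injection):
  [0→0.5]: (0.0+656.7)/2 × 0.5 = 164.175
  [0.5→1.5]: (656.7+663.0)/2 × 1 = 659.85
  [1.5→5.5]: (663.0+161.4)/2 × 4 = 1648.8
  Sum = 2472.825 ng/mL·hr
Tail: C_last/k_e = 161.4/0.363 = 444.628
AUC_0→∞ (intramuscular injection) = 2472.825 + 444.628 = 2917.453 ng/mL·hr
F = (AUC_ev/D_ev)/(AUC_iv/D_iv) = (2917.453/37.5)/(2790/25) = 77.7987/111.6 = 0.6971

F = 0.697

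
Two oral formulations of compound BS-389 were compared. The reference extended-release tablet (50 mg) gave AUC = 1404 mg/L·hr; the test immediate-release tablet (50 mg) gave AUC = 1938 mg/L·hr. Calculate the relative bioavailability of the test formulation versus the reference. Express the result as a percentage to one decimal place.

F_rel = (AUC_test/D_test) / (AUC_ref/D_ref)
      = (1938/50) / (1404/50)
      = 38.76 / 28.08 = 1.3803 = 138.03%

F_rel = 138.0%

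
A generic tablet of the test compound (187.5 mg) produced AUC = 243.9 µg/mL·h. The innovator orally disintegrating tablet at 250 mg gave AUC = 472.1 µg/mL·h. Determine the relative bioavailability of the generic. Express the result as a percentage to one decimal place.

F_rel = 68.9%

F_rel = (AUC_test/D_test) / (AUC_ref/D_ref)
      = (243.9/187.5) / (472.1/250)
      = 1.3008 / 1.8884 = 0.6888 = 68.88%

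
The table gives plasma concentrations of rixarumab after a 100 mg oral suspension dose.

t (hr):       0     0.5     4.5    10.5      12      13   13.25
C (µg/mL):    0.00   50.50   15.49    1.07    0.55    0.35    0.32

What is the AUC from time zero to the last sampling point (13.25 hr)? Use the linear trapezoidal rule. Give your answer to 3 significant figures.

Trapezoidal AUC_0→13.25:
  [0→0.5]: (0.00+50.50)/2 × 0.5 = 12.625
  [0.5→4.5]: (50.50+15.49)/2 × 4 = 131.98
  [4.5→10.5]: (15.49+1.07)/2 × 6 = 49.68
  [10.5→12]: (1.07+0.55)/2 × 1.5 = 1.215
  [12→13]: (0.55+0.35)/2 × 1 = 0.45
  [13→13.25]: (0.35+0.32)/2 × 0.25 = 0.08375
  Sum = 196.03375 µg/mL·hr

AUC = 196 µg/mL·hr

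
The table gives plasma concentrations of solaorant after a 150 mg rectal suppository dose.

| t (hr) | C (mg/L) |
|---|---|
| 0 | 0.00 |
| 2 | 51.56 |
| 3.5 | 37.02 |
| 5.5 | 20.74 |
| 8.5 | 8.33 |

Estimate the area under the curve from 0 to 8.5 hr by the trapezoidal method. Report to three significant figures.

Trapezoidal AUC_0→8.5:
  [0→2]: (0.00+51.56)/2 × 2 = 51.56
  [2→3.5]: (51.56+37.02)/2 × 1.5 = 66.435
  [3.5→5.5]: (37.02+20.74)/2 × 2 = 57.76
  [5.5→8.5]: (20.74+8.33)/2 × 3 = 43.605
  Sum = 219.36 mg/L·hr

AUC = 219 mg/L·hr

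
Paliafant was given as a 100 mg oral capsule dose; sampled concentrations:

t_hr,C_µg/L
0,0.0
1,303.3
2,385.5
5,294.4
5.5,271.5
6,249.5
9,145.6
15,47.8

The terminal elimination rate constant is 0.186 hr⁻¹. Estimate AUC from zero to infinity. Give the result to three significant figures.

Trapezoidal AUC_0→15:
  [0→1]: (0.0+303.3)/2 × 1 = 151.65
  [1→2]: (303.3+385.5)/2 × 1 = 344.4
  [2→5]: (385.5+294.4)/2 × 3 = 1019.85
  [5→5.5]: (294.4+271.5)/2 × 0.5 = 141.475
  [5.5→6]: (271.5+249.5)/2 × 0.5 = 130.25
  [6→9]: (249.5+145.6)/2 × 3 = 592.65
  [9→15]: (145.6+47.8)/2 × 6 = 580.2
  Sum = 2960.475 µg/L·hr
Extrapolated tail: C_last / k_e = 47.8 / 0.186 = 256.989
AUC_0→∞ = 2960.475 + 256.989 = 3217.464 µg/L·hr

AUC = 3220 µg/L·hr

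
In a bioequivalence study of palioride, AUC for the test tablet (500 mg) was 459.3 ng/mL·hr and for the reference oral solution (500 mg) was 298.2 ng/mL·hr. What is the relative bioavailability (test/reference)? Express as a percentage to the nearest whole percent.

F_rel = 154%

F_rel = (AUC_test/D_test) / (AUC_ref/D_ref)
      = (459.3/500) / (298.2/500)
      = 0.9186 / 0.5964 = 1.5402 = 154.02%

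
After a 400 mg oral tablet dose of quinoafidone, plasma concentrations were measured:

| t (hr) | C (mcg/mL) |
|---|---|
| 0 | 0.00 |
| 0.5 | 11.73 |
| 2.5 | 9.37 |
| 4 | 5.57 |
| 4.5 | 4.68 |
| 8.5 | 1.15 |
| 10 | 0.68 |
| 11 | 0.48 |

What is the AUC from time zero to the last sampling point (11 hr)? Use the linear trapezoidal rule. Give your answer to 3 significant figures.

AUC = 51.4 mcg/mL·hr

Trapezoidal AUC_0→11:
  [0→0.5]: (0.00+11.73)/2 × 0.5 = 2.9325
  [0.5→2.5]: (11.73+9.37)/2 × 2 = 21.1
  [2.5→4]: (9.37+5.57)/2 × 1.5 = 11.205
  [4→4.5]: (5.57+4.68)/2 × 0.5 = 2.5625
  [4.5→8.5]: (4.68+1.15)/2 × 4 = 11.66
  [8.5→10]: (1.15+0.68)/2 × 1.5 = 1.3725
  [10→11]: (0.68+0.48)/2 × 1 = 0.58
  Sum = 51.4125 mcg/mL·hr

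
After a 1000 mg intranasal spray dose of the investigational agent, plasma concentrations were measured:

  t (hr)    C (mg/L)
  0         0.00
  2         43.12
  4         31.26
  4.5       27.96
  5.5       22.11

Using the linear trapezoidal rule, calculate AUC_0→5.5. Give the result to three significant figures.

AUC = 157 mg/L·hr

Trapezoidal AUC_0→5.5:
  [0→2]: (0.00+43.12)/2 × 2 = 43.12
  [2→4]: (43.12+31.26)/2 × 2 = 74.38
  [4→4.5]: (31.26+27.96)/2 × 0.5 = 14.805
  [4.5→5.5]: (27.96+22.11)/2 × 1 = 25.035
  Sum = 157.34 mg/L·hr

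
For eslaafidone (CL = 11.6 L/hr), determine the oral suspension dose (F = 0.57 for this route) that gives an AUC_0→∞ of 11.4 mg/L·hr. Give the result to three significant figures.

Dose = CL × AUC_0→∞ / F
     = 11.6 × 11.4 / 0.57 = 232 mg

Dose = 232 mg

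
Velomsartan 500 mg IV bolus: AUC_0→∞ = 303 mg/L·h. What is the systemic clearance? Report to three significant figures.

CL = 1.65 L/h

CL = Dose_iv / AUC_0→∞
   = 500 / 303 = 1.65017 L/h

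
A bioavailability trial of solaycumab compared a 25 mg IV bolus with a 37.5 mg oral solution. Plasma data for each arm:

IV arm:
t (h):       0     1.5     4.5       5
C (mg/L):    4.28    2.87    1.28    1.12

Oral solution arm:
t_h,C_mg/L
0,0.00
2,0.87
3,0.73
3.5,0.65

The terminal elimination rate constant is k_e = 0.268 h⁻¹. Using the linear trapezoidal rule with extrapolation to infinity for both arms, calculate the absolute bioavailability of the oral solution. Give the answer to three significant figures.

Trapezoidal AUC_0→5 (IV):
  [0→1.5]: (4.28+2.87)/2 × 1.5 = 5.3625
  [1.5→4.5]: (2.87+1.28)/2 × 3 = 6.225
  [4.5→5]: (1.28+1.12)/2 × 0.5 = 0.6
  Sum = 12.1875 mg/L·h
IV tail: 1.12/0.268 = 4.179; AUC_iv,0→∞ = 12.1875 + 4.179 = 16.3665 mg/L·h
Trapezoidal AUC_0→3.5 (oral solution):
  [0→2]: (0.00+0.87)/2 × 2 = 0.87
  [2→3]: (0.87+0.73)/2 × 1 = 0.8
  [3→3.5]: (0.73+0.65)/2 × 0.5 = 0.345
  Sum = 2.015 mg/L·h
oral solution tail: 0.65/0.268 = 2.425; AUC_ev,0→∞ = 2.015 + 2.425 = 4.44 mg/L·h
F = (AUC_ev/D_ev)/(AUC_iv/D_iv) = (4.44/37.5)/(16.3665/25) = 0.1184/0.65466 = 0.1809

F = 0.181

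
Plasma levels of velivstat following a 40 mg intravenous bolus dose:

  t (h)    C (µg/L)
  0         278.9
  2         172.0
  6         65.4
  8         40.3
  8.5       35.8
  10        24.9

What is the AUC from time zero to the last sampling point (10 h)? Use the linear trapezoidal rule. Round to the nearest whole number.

Trapezoidal AUC_0→10:
  [0→2]: (278.9+172.0)/2 × 2 = 450.9
  [2→6]: (172.0+65.4)/2 × 4 = 474.8
  [6→8]: (65.4+40.3)/2 × 2 = 105.7
  [8→8.5]: (40.3+35.8)/2 × 0.5 = 19.025
  [8.5→10]: (35.8+24.9)/2 × 1.5 = 45.525
  Sum = 1095.95 µg/L·h

AUC = 1096 µg/L·h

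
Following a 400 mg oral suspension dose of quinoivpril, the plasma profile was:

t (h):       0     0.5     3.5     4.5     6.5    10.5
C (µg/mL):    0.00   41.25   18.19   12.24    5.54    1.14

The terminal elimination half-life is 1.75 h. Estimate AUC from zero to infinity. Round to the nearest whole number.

Trapezoidal AUC_0→10.5:
  [0→0.5]: (0.00+41.25)/2 × 0.5 = 10.3125
  [0.5→3.5]: (41.25+18.19)/2 × 3 = 89.16
  [3.5→4.5]: (18.19+12.24)/2 × 1 = 15.215
  [4.5→6.5]: (12.24+5.54)/2 × 2 = 17.78
  [6.5→10.5]: (5.54+1.14)/2 × 4 = 13.36
  Sum = 145.8275 µg/mL·h
k_e = ln2 / t½ = 0.693147 / 1.75 = 0.3961 h^-1
Extrapolated tail: C_last / k_e = 1.14 / 0.3961 = 2.878
AUC_0→∞ = 145.8275 + 2.878 = 148.7055 µg/mL·h

AUC = 149 µg/mL·h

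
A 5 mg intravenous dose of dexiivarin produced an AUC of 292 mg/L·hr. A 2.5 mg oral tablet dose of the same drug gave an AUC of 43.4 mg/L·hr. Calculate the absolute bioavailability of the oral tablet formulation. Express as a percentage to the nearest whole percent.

F = 30%

F = (AUC_ev / D_ev) / (AUC_iv / D_iv)
  = (43.4/2.5) / (292/5)
  = 17.36 / 58.4 = 0.2973
  = 29.73%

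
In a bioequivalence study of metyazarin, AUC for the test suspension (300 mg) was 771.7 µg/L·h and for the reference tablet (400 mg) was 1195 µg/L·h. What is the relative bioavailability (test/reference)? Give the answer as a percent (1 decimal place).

F_rel = 86.1%

F_rel = (AUC_test/D_test) / (AUC_ref/D_ref)
      = (771.7/300) / (1195/400)
      = 2.57233 / 2.9875 = 0.8610 = 86.10%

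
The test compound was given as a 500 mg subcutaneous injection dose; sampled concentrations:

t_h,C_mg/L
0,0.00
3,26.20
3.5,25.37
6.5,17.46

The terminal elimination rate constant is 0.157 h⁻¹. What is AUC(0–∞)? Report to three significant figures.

AUC = 228 mg/L·h

Trapezoidal AUC_0→6.5:
  [0→3]: (0.00+26.20)/2 × 3 = 39.3
  [3→3.5]: (26.20+25.37)/2 × 0.5 = 12.8925
  [3.5→6.5]: (25.37+17.46)/2 × 3 = 64.245
  Sum = 116.4375 mg/L·h
Extrapolated tail: C_last / k_e = 17.46 / 0.157 = 111.210
AUC_0→∞ = 116.4375 + 111.210 = 227.6475 mg/L·h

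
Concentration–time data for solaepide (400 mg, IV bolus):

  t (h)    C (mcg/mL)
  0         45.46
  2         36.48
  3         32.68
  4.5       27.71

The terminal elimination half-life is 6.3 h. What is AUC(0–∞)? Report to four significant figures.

Trapezoidal AUC_0→4.5:
  [0→2]: (45.46+36.48)/2 × 2 = 81.94
  [2→3]: (36.48+32.68)/2 × 1 = 34.58
  [3→4.5]: (32.68+27.71)/2 × 1.5 = 45.2925
  Sum = 161.8125 mcg/mL·h
k_e = ln2 / t½ = 0.693147 / 6.3 = 0.1100 h^-1
Extrapolated tail: C_last / k_e = 27.71 / 0.11 = 251.909
AUC_0→∞ = 161.8125 + 251.909 = 413.7215 mcg/mL·h

AUC = 413.7 mcg/mL·h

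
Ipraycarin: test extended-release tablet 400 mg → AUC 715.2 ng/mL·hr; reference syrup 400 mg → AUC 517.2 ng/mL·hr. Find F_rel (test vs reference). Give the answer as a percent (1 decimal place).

F_rel = 138.3%

F_rel = (AUC_test/D_test) / (AUC_ref/D_ref)
      = (715.2/400) / (517.2/400)
      = 1.788 / 1.293 = 1.3828 = 138.28%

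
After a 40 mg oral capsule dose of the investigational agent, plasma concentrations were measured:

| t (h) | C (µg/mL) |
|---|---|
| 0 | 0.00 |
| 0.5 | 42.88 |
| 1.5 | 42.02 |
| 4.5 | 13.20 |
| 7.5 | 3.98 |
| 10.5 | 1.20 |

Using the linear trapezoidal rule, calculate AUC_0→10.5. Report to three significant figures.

AUC = 170 µg/mL·h

Trapezoidal AUC_0→10.5:
  [0→0.5]: (0.00+42.88)/2 × 0.5 = 10.72
  [0.5→1.5]: (42.88+42.02)/2 × 1 = 42.45
  [1.5→4.5]: (42.02+13.20)/2 × 3 = 82.83
  [4.5→7.5]: (13.20+3.98)/2 × 3 = 25.77
  [7.5→10.5]: (3.98+1.20)/2 × 3 = 7.77
  Sum = 169.54 µg/mL·h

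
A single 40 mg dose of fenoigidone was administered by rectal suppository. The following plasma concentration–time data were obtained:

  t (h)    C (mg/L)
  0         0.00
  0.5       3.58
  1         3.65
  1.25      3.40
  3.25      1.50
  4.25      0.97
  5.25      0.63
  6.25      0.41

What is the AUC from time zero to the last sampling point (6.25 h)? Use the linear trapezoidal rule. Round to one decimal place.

Trapezoidal AUC_0→6.25:
  [0→0.5]: (0.00+3.58)/2 × 0.5 = 0.895
  [0.5→1]: (3.58+3.65)/2 × 0.5 = 1.8075
  [1→1.25]: (3.65+3.40)/2 × 0.25 = 0.88125
  [1.25→3.25]: (3.40+1.50)/2 × 2 = 4.9
  [3.25→4.25]: (1.50+0.97)/2 × 1 = 1.235
  [4.25→5.25]: (0.97+0.63)/2 × 1 = 0.8
  [5.25→6.25]: (0.63+0.41)/2 × 1 = 0.52
  Sum = 11.03875 mg/L·h

AUC = 11.0 mg/L·h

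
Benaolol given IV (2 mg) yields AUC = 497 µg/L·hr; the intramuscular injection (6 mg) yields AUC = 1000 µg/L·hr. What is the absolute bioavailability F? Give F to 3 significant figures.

F = (AUC_ev / D_ev) / (AUC_iv / D_iv)
  = (1000/6) / (497/2)
  = 166.667 / 248.5 = 0.6707

F = 0.671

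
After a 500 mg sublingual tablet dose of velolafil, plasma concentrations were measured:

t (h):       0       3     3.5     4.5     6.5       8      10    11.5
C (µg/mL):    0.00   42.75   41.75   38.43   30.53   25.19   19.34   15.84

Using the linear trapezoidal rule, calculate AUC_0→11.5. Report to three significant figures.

Trapezoidal AUC_0→11.5:
  [0→3]: (0.00+42.75)/2 × 3 = 64.125
  [3→3.5]: (42.75+41.75)/2 × 0.5 = 21.125
  [3.5→4.5]: (41.75+38.43)/2 × 1 = 40.09
  [4.5→6.5]: (38.43+30.53)/2 × 2 = 68.96
  [6.5→8]: (30.53+25.19)/2 × 1.5 = 41.79
  [8→10]: (25.19+19.34)/2 × 2 = 44.53
  [10→11.5]: (19.34+15.84)/2 × 1.5 = 26.385
  Sum = 307.005 µg/mL·h

AUC = 307 µg/mL·h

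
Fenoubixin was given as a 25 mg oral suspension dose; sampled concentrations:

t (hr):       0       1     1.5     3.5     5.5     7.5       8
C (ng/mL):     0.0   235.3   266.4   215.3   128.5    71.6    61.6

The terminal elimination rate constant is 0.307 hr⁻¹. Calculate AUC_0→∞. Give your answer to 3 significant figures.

AUC = 1500 ng/mL·hr

Trapezoidal AUC_0→8:
  [0→1]: (0.0+235.3)/2 × 1 = 117.65
  [1→1.5]: (235.3+266.4)/2 × 0.5 = 125.425
  [1.5→3.5]: (266.4+215.3)/2 × 2 = 481.7
  [3.5→5.5]: (215.3+128.5)/2 × 2 = 343.8
  [5.5→7.5]: (128.5+71.6)/2 × 2 = 200.1
  [7.5→8]: (71.6+61.6)/2 × 0.5 = 33.3
  Sum = 1301.975 ng/mL·hr
Extrapolated tail: C_last / k_e = 61.6 / 0.307 = 200.651
AUC_0→∞ = 1301.975 + 200.651 = 1502.626 ng/mL·hr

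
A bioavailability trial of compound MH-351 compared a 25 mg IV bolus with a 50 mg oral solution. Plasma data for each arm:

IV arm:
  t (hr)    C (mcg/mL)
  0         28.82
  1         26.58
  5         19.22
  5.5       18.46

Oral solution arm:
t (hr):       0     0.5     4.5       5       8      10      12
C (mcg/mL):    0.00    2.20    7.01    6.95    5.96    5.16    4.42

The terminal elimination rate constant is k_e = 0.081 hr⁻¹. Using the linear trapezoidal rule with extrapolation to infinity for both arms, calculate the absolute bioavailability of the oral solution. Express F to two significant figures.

F = 0.16

Trapezoidal AUC_0→5.5 (IV):
  [0→1]: (28.82+26.58)/2 × 1 = 27.7
  [1→5]: (26.58+19.22)/2 × 4 = 91.6
  [5→5.5]: (19.22+18.46)/2 × 0.5 = 9.42
  Sum = 128.72 mcg/mL·hr
IV tail: 18.46/0.081 = 227.901; AUC_iv,0→∞ = 128.72 + 227.901 = 356.621 mcg/mL·hr
Trapezoidal AUC_0→12 (oral solution):
  [0→0.5]: (0.00+2.20)/2 × 0.5 = 0.55
  [0.5→4.5]: (2.20+7.01)/2 × 4 = 18.42
  [4.5→5]: (7.01+6.95)/2 × 0.5 = 3.49
  [5→8]: (6.95+5.96)/2 × 3 = 19.365
  [8→10]: (5.96+5.16)/2 × 2 = 11.12
  [10→12]: (5.16+4.42)/2 × 2 = 9.58
  Sum = 62.525 mcg/mL·hr
oral solution tail: 4.42/0.081 = 54.568; AUC_ev,0→∞ = 62.525 + 54.568 = 117.093 mcg/mL·hr
F = (AUC_ev/D_ev)/(AUC_iv/D_iv) = (117.093/50)/(356.621/25) = 2.34186/14.26484 = 0.1642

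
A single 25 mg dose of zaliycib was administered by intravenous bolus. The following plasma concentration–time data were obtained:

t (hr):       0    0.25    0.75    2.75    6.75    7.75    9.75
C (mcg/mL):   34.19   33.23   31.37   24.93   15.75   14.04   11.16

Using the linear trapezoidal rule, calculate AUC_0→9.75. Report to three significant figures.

AUC = 202 mcg/mL·hr

Trapezoidal AUC_0→9.75:
  [0→0.25]: (34.19+33.23)/2 × 0.25 = 8.4275
  [0.25→0.75]: (33.23+31.37)/2 × 0.5 = 16.15
  [0.75→2.75]: (31.37+24.93)/2 × 2 = 56.3
  [2.75→6.75]: (24.93+15.75)/2 × 4 = 81.36
  [6.75→7.75]: (15.75+14.04)/2 × 1 = 14.895
  [7.75→9.75]: (14.04+11.16)/2 × 2 = 25.2
  Sum = 202.3325 mcg/mL·hr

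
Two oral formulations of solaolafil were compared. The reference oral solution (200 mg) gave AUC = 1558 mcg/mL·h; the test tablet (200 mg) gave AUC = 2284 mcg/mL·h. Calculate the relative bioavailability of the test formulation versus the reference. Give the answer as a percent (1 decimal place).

F_rel = (AUC_test/D_test) / (AUC_ref/D_ref)
      = (2284/200) / (1558/200)
      = 11.42 / 7.79 = 1.4660 = 146.60%

F_rel = 146.6%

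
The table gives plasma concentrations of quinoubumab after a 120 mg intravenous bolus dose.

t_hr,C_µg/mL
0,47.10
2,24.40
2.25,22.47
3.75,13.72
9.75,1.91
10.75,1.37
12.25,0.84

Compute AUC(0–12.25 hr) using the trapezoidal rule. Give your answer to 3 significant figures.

Trapezoidal AUC_0→12.25:
  [0→2]: (47.10+24.40)/2 × 2 = 71.5
  [2→2.25]: (24.40+22.47)/2 × 0.25 = 5.85875
  [2.25→3.75]: (22.47+13.72)/2 × 1.5 = 27.1425
  [3.75→9.75]: (13.72+1.91)/2 × 6 = 46.89
  [9.75→10.75]: (1.91+1.37)/2 × 1 = 1.64
  [10.75→12.25]: (1.37+0.84)/2 × 1.5 = 1.6575
  Sum = 154.68875 µg/mL·hr

AUC = 155 µg/mL·hr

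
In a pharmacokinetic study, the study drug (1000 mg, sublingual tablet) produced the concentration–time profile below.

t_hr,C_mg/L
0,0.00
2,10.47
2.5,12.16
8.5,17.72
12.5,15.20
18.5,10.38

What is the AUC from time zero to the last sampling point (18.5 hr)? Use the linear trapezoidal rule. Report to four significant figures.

AUC = 248.3 mg/L·hr

Trapezoidal AUC_0→18.5:
  [0→2]: (0.00+10.47)/2 × 2 = 10.47
  [2→2.5]: (10.47+12.16)/2 × 0.5 = 5.6575
  [2.5→8.5]: (12.16+17.72)/2 × 6 = 89.64
  [8.5→12.5]: (17.72+15.20)/2 × 4 = 65.84
  [12.5→18.5]: (15.20+10.38)/2 × 6 = 76.74
  Sum = 248.3475 mg/L·hr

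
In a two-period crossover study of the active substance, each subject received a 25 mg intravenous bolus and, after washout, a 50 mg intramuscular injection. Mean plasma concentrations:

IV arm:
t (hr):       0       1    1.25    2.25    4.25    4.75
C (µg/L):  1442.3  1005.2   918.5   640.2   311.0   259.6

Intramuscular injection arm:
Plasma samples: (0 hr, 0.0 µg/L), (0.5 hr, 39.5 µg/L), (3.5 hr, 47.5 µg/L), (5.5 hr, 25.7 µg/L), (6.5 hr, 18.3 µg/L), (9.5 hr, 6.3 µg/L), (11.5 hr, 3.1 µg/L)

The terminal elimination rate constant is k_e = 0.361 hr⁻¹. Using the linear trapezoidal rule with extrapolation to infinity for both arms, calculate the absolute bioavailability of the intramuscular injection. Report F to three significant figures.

F = 0.0358

Trapezoidal AUC_0→4.75 (IV):
  [0→1]: (1442.3+1005.2)/2 × 1 = 1223.75
  [1→1.25]: (1005.2+918.5)/2 × 0.25 = 240.4625
  [1.25→2.25]: (918.5+640.2)/2 × 1 = 779.35
  [2.25→4.25]: (640.2+311.0)/2 × 2 = 951.2
  [4.25→4.75]: (311.0+259.6)/2 × 0.5 = 142.65
  Sum = 3337.4125 µg/L·hr
IV tail: 259.6/0.361 = 719.114; AUC_iv,0→∞ = 3337.4125 + 719.114 = 4056.5265 µg/L·hr
Trapezoidal AUC_0→11.5 (intramuscular injection):
  [0→0.5]: (0.0+39.5)/2 × 0.5 = 9.875
  [0.5→3.5]: (39.5+47.5)/2 × 3 = 130.5
  [3.5→5.5]: (47.5+25.7)/2 × 2 = 73.2
  [5.5→6.5]: (25.7+18.3)/2 × 1 = 22.0
  [6.5→9.5]: (18.3+6.3)/2 × 3 = 36.9
  [9.5→11.5]: (6.3+3.1)/2 × 2 = 9.4
  Sum = 281.875 µg/L·hr
intramuscular injection tail: 3.1/0.361 = 8.587; AUC_ev,0→∞ = 281.875 + 8.587 = 290.462 µg/L·hr
F = (AUC_ev/D_ev)/(AUC_iv/D_iv) = (290.462/50)/(4056.5265/25) = 5.80924/162.26106 = 0.0358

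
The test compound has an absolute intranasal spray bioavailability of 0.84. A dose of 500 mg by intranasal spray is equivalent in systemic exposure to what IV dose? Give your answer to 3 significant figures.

Systemic exposure from an extravascular dose = F × D_ev, so the equivalent IV dose is F × D_ev.
D_iv = F × D_ev = 0.84 × 500 = 420 mg

D_iv = 420 mg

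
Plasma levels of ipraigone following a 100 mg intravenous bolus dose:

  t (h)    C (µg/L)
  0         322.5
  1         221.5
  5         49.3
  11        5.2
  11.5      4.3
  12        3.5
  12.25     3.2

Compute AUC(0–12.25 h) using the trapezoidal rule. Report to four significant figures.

Trapezoidal AUC_0→12.25:
  [0→1]: (322.5+221.5)/2 × 1 = 272.0
  [1→5]: (221.5+49.3)/2 × 4 = 541.6
  [5→11]: (49.3+5.2)/2 × 6 = 163.5
  [11→11.5]: (5.2+4.3)/2 × 0.5 = 2.375
  [11.5→12]: (4.3+3.5)/2 × 0.5 = 1.95
  [12→12.25]: (3.5+3.2)/2 × 0.25 = 0.8375
  Sum = 982.2625 µg/L·h

AUC = 982.3 µg/L·h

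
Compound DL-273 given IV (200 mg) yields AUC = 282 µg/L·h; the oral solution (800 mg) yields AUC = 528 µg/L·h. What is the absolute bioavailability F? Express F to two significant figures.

F = 0.47

F = (AUC_ev / D_ev) / (AUC_iv / D_iv)
  = (528/800) / (282/200)
  = 0.66 / 1.41 = 0.4681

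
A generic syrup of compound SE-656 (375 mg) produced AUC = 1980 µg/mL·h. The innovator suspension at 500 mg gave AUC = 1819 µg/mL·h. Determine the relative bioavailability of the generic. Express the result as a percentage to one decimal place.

F_rel = (AUC_test/D_test) / (AUC_ref/D_ref)
      = (1980/375) / (1819/500)
      = 5.28 / 3.638 = 1.4513 = 145.13%

F_rel = 145.1%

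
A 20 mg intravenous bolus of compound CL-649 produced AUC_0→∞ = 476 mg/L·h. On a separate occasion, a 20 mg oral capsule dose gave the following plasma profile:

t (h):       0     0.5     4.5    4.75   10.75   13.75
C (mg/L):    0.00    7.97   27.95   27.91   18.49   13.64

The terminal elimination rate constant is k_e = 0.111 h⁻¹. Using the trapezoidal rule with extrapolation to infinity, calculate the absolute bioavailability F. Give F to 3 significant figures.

F = 0.822

Trapezoidal AUC_0→13.75 (oral capsule):
  [0→0.5]: (0.00+7.97)/2 × 0.5 = 1.9925
  [0.5→4.5]: (7.97+27.95)/2 × 4 = 71.84
  [4.5→4.75]: (27.95+27.91)/2 × 0.25 = 6.9825
  [4.75→10.75]: (27.91+18.49)/2 × 6 = 139.2
  [10.75→13.75]: (18.49+13.64)/2 × 3 = 48.195
  Sum = 268.21 mg/L·h
Tail: C_last/k_e = 13.64/0.111 = 122.883
AUC_0→∞ (oral capsule) = 268.21 + 122.883 = 391.093 mg/L·h
F = (AUC_ev/D_ev)/(AUC_iv/D_iv) = (391.093/20)/(476/20) = 19.55465/23.8 = 0.8216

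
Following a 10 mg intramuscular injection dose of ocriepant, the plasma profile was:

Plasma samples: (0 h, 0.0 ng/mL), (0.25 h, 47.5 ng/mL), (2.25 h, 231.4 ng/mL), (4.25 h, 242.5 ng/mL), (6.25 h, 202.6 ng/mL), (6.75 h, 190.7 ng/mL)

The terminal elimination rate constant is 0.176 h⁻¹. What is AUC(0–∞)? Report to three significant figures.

Trapezoidal AUC_0→6.75:
  [0→0.25]: (0.0+47.5)/2 × 0.25 = 5.9375
  [0.25→2.25]: (47.5+231.4)/2 × 2 = 278.9
  [2.25→4.25]: (231.4+242.5)/2 × 2 = 473.9
  [4.25→6.25]: (242.5+202.6)/2 × 2 = 445.1
  [6.25→6.75]: (202.6+190.7)/2 × 0.5 = 98.325
  Sum = 1302.1625 ng/mL·h
Extrapolated tail: C_last / k_e = 190.7 / 0.176 = 1083.523
AUC_0→∞ = 1302.1625 + 1083.523 = 2385.6855 ng/mL·h

AUC = 2390 ng/mL·h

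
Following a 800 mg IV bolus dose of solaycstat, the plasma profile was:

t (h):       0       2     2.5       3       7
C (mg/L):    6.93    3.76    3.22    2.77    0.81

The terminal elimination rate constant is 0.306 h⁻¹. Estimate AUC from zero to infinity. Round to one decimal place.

Trapezoidal AUC_0→7:
  [0→2]: (6.93+3.76)/2 × 2 = 10.69
  [2→2.5]: (3.76+3.22)/2 × 0.5 = 1.745
  [2.5→3]: (3.22+2.77)/2 × 0.5 = 1.4975
  [3→7]: (2.77+0.81)/2 × 4 = 7.16
  Sum = 21.0925 mg/L·h
Extrapolated tail: C_last / k_e = 0.81 / 0.306 = 2.647
AUC_0→∞ = 21.0925 + 2.647 = 23.7395 mg/L·h

AUC = 23.7 mg/L·h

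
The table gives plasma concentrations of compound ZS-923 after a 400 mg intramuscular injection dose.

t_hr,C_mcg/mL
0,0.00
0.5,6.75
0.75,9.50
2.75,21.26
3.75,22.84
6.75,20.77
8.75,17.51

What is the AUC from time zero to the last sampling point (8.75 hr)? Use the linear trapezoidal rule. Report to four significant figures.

AUC = 160.2 mcg/mL·hr

Trapezoidal AUC_0→8.75:
  [0→0.5]: (0.00+6.75)/2 × 0.5 = 1.6875
  [0.5→0.75]: (6.75+9.50)/2 × 0.25 = 2.03125
  [0.75→2.75]: (9.50+21.26)/2 × 2 = 30.76
  [2.75→3.75]: (21.26+22.84)/2 × 1 = 22.05
  [3.75→6.75]: (22.84+20.77)/2 × 3 = 65.415
  [6.75→8.75]: (20.77+17.51)/2 × 2 = 38.28
  Sum = 160.22375 mcg/mL·hr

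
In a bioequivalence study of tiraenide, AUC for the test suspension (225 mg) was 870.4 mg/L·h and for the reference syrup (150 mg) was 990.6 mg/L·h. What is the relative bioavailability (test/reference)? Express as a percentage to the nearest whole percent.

F_rel = 59%

F_rel = (AUC_test/D_test) / (AUC_ref/D_ref)
      = (870.4/225) / (990.6/150)
      = 3.86844 / 6.604 = 0.5858 = 58.58%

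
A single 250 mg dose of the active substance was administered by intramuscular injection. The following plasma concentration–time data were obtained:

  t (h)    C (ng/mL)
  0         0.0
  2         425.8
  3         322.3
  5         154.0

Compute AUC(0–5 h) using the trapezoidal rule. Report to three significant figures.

Trapezoidal AUC_0→5:
  [0→2]: (0.0+425.8)/2 × 2 = 425.8
  [2→3]: (425.8+322.3)/2 × 1 = 374.05
  [3→5]: (322.3+154.0)/2 × 2 = 476.3
  Sum = 1276.15 ng/mL·h

AUC = 1280 ng/mL·h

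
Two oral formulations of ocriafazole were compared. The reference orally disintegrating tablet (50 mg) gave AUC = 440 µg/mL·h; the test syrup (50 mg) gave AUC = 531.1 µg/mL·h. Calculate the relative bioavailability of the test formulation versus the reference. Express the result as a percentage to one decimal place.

F_rel = 120.7%

F_rel = (AUC_test/D_test) / (AUC_ref/D_ref)
      = (531.1/50) / (440/50)
      = 10.622 / 8.8 = 1.2070 = 120.70%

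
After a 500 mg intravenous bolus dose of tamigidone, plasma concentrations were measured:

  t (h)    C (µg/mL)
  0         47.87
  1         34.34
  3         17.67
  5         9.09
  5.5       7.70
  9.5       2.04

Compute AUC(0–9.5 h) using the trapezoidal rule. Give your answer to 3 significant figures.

AUC = 144 µg/mL·h

Trapezoidal AUC_0→9.5:
  [0→1]: (47.87+34.34)/2 × 1 = 41.105
  [1→3]: (34.34+17.67)/2 × 2 = 52.01
  [3→5]: (17.67+9.09)/2 × 2 = 26.76
  [5→5.5]: (9.09+7.70)/2 × 0.5 = 4.1975
  [5.5→9.5]: (7.70+2.04)/2 × 4 = 19.48
  Sum = 143.5525 µg/mL·h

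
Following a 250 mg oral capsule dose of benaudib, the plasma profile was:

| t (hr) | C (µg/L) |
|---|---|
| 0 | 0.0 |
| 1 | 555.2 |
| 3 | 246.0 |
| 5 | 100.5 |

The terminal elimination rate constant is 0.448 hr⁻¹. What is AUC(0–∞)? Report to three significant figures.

AUC = 1650 µg/L·hr

Trapezoidal AUC_0→5:
  [0→1]: (0.0+555.2)/2 × 1 = 277.6
  [1→3]: (555.2+246.0)/2 × 2 = 801.2
  [3→5]: (246.0+100.5)/2 × 2 = 346.5
  Sum = 1425.3 µg/L·hr
Extrapolated tail: C_last / k_e = 100.5 / 0.448 = 224.330
AUC_0→∞ = 1425.3 + 224.330 = 1649.63 µg/L·hr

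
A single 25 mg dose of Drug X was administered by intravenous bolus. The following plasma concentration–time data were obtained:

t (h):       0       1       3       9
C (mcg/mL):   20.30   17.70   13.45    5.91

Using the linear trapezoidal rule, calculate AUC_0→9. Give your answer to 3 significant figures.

AUC = 108 mcg/mL·h

Trapezoidal AUC_0→9:
  [0→1]: (20.30+17.70)/2 × 1 = 19.0
  [1→3]: (17.70+13.45)/2 × 2 = 31.15
  [3→9]: (13.45+5.91)/2 × 6 = 58.08
  Sum = 108.23 mcg/mL·h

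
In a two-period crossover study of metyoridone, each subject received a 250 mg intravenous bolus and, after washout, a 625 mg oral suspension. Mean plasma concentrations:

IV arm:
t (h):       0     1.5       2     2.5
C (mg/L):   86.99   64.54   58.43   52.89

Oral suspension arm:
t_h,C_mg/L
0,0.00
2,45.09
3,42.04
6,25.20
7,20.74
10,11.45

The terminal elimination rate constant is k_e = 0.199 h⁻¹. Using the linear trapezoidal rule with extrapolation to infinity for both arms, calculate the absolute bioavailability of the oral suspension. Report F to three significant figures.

Trapezoidal AUC_0→2.5 (IV):
  [0→1.5]: (86.99+64.54)/2 × 1.5 = 113.6475
  [1.5→2]: (64.54+58.43)/2 × 0.5 = 30.7425
  [2→2.5]: (58.43+52.89)/2 × 0.5 = 27.83
  Sum = 172.22 mg/L·h
IV tail: 52.89/0.199 = 265.779; AUC_iv,0→∞ = 172.22 + 265.779 = 437.999 mg/L·h
Trapezoidal AUC_0→10 (oral suspension):
  [0→2]: (0.00+45.09)/2 × 2 = 45.09
  [2→3]: (45.09+42.04)/2 × 1 = 43.565
  [3→6]: (42.04+25.20)/2 × 3 = 100.86
  [6→7]: (25.20+20.74)/2 × 1 = 22.97
  [7→10]: (20.74+11.45)/2 × 3 = 48.285
  Sum = 260.77 mg/L·h
oral suspension tail: 11.45/0.199 = 57.538; AUC_ev,0→∞ = 260.77 + 57.538 = 318.308 mg/L·h
F = (AUC_ev/D_ev)/(AUC_iv/D_iv) = (318.308/625)/(437.999/250) = 0.5092928/1.751996 = 0.2907

F = 0.291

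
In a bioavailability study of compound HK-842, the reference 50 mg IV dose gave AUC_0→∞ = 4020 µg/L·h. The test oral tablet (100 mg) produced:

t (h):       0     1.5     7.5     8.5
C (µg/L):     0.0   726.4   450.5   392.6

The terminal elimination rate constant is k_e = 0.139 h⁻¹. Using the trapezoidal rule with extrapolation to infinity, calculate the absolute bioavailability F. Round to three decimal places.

F = 0.911

Trapezoidal AUC_0→8.5 (oral tablet):
  [0→1.5]: (0.0+726.4)/2 × 1.5 = 544.8
  [1.5→7.5]: (726.4+450.5)/2 × 6 = 3530.7
  [7.5→8.5]: (450.5+392.6)/2 × 1 = 421.55
  Sum = 4497.05 µg/L·h
Tail: C_last/k_e = 392.6/0.139 = 2824.460
AUC_0→∞ (oral tablet) = 4497.05 + 2824.460 = 7321.51 µg/L·h
F = (AUC_ev/D_ev)/(AUC_iv/D_iv) = (7321.51/100)/(4020/50) = 73.2151/80.4 = 0.9106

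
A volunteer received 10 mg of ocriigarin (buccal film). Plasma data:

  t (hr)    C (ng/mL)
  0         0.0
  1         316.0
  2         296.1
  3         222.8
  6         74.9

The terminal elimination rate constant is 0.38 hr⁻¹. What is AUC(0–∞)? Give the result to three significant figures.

Trapezoidal AUC_0→6:
  [0→1]: (0.0+316.0)/2 × 1 = 158.0
  [1→2]: (316.0+296.1)/2 × 1 = 306.05
  [2→3]: (296.1+222.8)/2 × 1 = 259.45
  [3→6]: (222.8+74.9)/2 × 3 = 446.55
  Sum = 1170.05 ng/mL·hr
Extrapolated tail: C_last / k_e = 74.9 / 0.38 = 197.105
AUC_0→∞ = 1170.05 + 197.105 = 1367.155 ng/mL·hr

AUC = 1370 ng/mL·hr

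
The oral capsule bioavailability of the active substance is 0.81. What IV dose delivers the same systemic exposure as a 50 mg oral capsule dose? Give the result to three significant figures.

Systemic exposure from an extravascular dose = F × D_ev, so the equivalent IV dose is F × D_ev.
D_iv = F × D_ev = 0.81 × 50 = 40.5 mg

D_iv = 40.5 mg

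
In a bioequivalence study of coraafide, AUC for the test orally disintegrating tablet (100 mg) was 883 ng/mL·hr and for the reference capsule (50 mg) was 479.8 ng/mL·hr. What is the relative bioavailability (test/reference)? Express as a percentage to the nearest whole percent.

F_rel = 92%

F_rel = (AUC_test/D_test) / (AUC_ref/D_ref)
      = (883/100) / (479.8/50)
      = 8.83 / 9.596 = 0.9202 = 92.02%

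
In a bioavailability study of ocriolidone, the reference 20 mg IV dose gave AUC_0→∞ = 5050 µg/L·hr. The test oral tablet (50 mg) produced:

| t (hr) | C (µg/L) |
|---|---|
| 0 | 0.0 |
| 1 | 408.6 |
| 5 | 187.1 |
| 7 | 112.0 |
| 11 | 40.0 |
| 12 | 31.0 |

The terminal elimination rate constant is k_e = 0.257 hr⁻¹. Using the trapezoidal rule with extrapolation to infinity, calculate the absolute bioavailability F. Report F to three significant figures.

F = 0.171

Trapezoidal AUC_0→12 (oral tablet):
  [0→1]: (0.0+408.6)/2 × 1 = 204.3
  [1→5]: (408.6+187.1)/2 × 4 = 1191.4
  [5→7]: (187.1+112.0)/2 × 2 = 299.1
  [7→11]: (112.0+40.0)/2 × 4 = 304.0
  [11→12]: (40.0+31.0)/2 × 1 = 35.5
  Sum = 2034.3 µg/L·hr
Tail: C_last/k_e = 31.0/0.257 = 120.623
AUC_0→∞ (oral tablet) = 2034.3 + 120.623 = 2154.923 µg/L·hr
F = (AUC_ev/D_ev)/(AUC_iv/D_iv) = (2154.923/50)/(5050/20) = 43.09846/252.5 = 0.1707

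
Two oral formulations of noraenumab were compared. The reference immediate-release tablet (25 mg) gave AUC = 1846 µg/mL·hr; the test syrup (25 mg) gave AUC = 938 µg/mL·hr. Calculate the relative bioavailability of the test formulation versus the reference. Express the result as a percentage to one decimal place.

F_rel = (AUC_test/D_test) / (AUC_ref/D_ref)
      = (938/25) / (1846/25)
      = 37.52 / 73.84 = 0.5081 = 50.81%

F_rel = 50.8%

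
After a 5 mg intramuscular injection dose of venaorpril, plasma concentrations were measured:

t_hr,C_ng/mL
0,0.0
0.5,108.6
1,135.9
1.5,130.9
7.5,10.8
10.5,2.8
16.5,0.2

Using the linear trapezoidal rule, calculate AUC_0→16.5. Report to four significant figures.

Trapezoidal AUC_0→16.5:
  [0→0.5]: (0.0+108.6)/2 × 0.5 = 27.15
  [0.5→1]: (108.6+135.9)/2 × 0.5 = 61.125
  [1→1.5]: (135.9+130.9)/2 × 0.5 = 66.7
  [1.5→7.5]: (130.9+10.8)/2 × 6 = 425.1
  [7.5→10.5]: (10.8+2.8)/2 × 3 = 20.4
  [10.5→16.5]: (2.8+0.2)/2 × 6 = 9.0
  Sum = 609.475 ng/mL·hr

AUC = 609.5 ng/mL·hr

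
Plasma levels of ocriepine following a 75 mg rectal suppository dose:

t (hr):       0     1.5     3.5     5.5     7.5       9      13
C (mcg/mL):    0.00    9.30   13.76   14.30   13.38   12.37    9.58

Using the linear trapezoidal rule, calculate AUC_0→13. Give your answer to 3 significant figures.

Trapezoidal AUC_0→13:
  [0→1.5]: (0.00+9.30)/2 × 1.5 = 6.975
  [1.5→3.5]: (9.30+13.76)/2 × 2 = 23.06
  [3.5→5.5]: (13.76+14.30)/2 × 2 = 28.06
  [5.5→7.5]: (14.30+13.38)/2 × 2 = 27.68
  [7.5→9]: (13.38+12.37)/2 × 1.5 = 19.3125
  [9→13]: (12.37+9.58)/2 × 4 = 43.9
  Sum = 148.9875 mcg/mL·hr

AUC = 149 mcg/mL·hr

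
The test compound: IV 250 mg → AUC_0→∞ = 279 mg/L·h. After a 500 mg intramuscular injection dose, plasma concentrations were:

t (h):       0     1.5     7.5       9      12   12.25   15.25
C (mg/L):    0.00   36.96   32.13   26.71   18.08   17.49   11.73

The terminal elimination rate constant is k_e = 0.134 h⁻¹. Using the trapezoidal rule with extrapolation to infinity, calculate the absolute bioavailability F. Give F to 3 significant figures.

F = 0.864

Trapezoidal AUC_0→15.25 (intramuscular injection):
  [0→1.5]: (0.00+36.96)/2 × 1.5 = 27.72
  [1.5→7.5]: (36.96+32.13)/2 × 6 = 207.27
  [7.5→9]: (32.13+26.71)/2 × 1.5 = 44.13
  [9→12]: (26.71+18.08)/2 × 3 = 67.185
  [12→12.25]: (18.08+17.49)/2 × 0.25 = 4.44625
  [12.25→15.25]: (17.49+11.73)/2 × 3 = 43.83
  Sum = 394.58125 mg/L·h
Tail: C_last/k_e = 11.73/0.134 = 87.537
AUC_0→∞ (intramuscular injection) = 394.58125 + 87.537 = 482.11825 mg/L·h
F = (AUC_ev/D_ev)/(AUC_iv/D_iv) = (482.11825/500)/(279/250) = 0.9642365/1.116 = 0.8640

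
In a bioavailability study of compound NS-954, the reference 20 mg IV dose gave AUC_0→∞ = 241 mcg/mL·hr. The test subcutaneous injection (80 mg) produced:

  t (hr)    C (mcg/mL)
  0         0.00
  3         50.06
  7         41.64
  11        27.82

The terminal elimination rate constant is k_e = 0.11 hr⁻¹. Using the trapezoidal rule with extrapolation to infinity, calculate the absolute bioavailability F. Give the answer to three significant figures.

F = 0.675

Trapezoidal AUC_0→11 (subcutaneous injection):
  [0→3]: (0.00+50.06)/2 × 3 = 75.09
  [3→7]: (50.06+41.64)/2 × 4 = 183.4
  [7→11]: (41.64+27.82)/2 × 4 = 138.92
  Sum = 397.41 mcg/mL·hr
Tail: C_last/k_e = 27.82/0.11 = 252.909
AUC_0→∞ (subcutaneous injection) = 397.41 + 252.909 = 650.319 mcg/mL·hr
F = (AUC_ev/D_ev)/(AUC_iv/D_iv) = (650.319/80)/(241/20) = 8.1289875/12.05 = 0.6746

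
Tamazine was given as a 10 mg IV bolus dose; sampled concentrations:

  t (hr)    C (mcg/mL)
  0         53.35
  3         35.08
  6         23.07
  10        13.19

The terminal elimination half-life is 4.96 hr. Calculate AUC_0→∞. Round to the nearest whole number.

Trapezoidal AUC_0→10:
  [0→3]: (53.35+35.08)/2 × 3 = 132.645
  [3→6]: (35.08+23.07)/2 × 3 = 87.225
  [6→10]: (23.07+13.19)/2 × 4 = 72.52
  Sum = 292.39 mcg/mL·hr
k_e = ln2 / t½ = 0.693147 / 4.96 = 0.1397 hr^-1
Extrapolated tail: C_last / k_e = 13.19 / 0.1397 = 94.417
AUC_0→∞ = 292.39 + 94.417 = 386.807 mcg/mL·hr

AUC = 387 mcg/mL·hr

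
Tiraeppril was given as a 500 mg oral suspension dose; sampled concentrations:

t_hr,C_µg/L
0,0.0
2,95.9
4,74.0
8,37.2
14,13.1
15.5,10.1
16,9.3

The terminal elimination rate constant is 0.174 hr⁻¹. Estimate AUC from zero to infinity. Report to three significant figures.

Trapezoidal AUC_0→16:
  [0→2]: (0.0+95.9)/2 × 2 = 95.9
  [2→4]: (95.9+74.0)/2 × 2 = 169.9
  [4→8]: (74.0+37.2)/2 × 4 = 222.4
  [8→14]: (37.2+13.1)/2 × 6 = 150.9
  [14→15.5]: (13.1+10.1)/2 × 1.5 = 17.4
  [15.5→16]: (10.1+9.3)/2 × 0.5 = 4.85
  Sum = 661.35 µg/L·hr
Extrapolated tail: C_last / k_e = 9.3 / 0.174 = 53.448
AUC_0→∞ = 661.35 + 53.448 = 714.798 µg/L·hr

AUC = 715 µg/L·hr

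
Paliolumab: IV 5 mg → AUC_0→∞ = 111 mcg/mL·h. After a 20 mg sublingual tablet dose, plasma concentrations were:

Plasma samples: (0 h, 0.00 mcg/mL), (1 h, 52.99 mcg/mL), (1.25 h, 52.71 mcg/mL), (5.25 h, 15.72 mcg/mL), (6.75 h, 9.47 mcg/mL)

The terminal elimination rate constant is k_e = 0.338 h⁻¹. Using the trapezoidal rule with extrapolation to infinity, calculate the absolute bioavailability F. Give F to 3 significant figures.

Trapezoidal AUC_0→6.75 (sublingual tablet):
  [0→1]: (0.00+52.99)/2 × 1 = 26.495
  [1→1.25]: (52.99+52.71)/2 × 0.25 = 13.2125
  [1.25→5.25]: (52.71+15.72)/2 × 4 = 136.86
  [5.25→6.75]: (15.72+9.47)/2 × 1.5 = 18.8925
  Sum = 195.46 mcg/mL·h
Tail: C_last/k_e = 9.47/0.338 = 28.018
AUC_0→∞ (sublingual tablet) = 195.46 + 28.018 = 223.478 mcg/mL·h
F = (AUC_ev/D_ev)/(AUC_iv/D_iv) = (223.478/20)/(111/5) = 11.1739/22.2 = 0.5033

F = 0.503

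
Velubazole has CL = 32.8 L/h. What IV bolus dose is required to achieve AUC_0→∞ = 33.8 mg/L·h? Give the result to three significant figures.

Dose_iv = CL × AUC_0→∞
     = 32.8 × 33.8 = 1108.64 mg

Dose = 1110 mg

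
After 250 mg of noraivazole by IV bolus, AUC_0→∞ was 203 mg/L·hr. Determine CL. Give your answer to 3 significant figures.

CL = Dose_iv / AUC_0→∞
   = 250 / 203 = 1.23153 L/hr

CL = 1.23 L/hr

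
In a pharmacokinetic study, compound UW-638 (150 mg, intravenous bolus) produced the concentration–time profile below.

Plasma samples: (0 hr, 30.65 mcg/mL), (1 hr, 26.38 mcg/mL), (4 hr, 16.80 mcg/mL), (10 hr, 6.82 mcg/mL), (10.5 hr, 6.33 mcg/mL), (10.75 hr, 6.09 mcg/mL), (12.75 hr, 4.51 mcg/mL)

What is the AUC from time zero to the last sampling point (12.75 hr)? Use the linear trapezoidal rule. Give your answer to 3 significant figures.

Trapezoidal AUC_0→12.75:
  [0→1]: (30.65+26.38)/2 × 1 = 28.515
  [1→4]: (26.38+16.80)/2 × 3 = 64.77
  [4→10]: (16.80+6.82)/2 × 6 = 70.86
  [10→10.5]: (6.82+6.33)/2 × 0.5 = 3.2875
  [10.5→10.75]: (6.33+6.09)/2 × 0.25 = 1.5525
  [10.75→12.75]: (6.09+4.51)/2 × 2 = 10.6
  Sum = 179.585 mcg/mL·hr

AUC = 180 mcg/mL·hr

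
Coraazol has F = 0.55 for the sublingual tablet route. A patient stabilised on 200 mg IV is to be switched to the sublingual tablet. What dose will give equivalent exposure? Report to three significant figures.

D_sublingual = 364 mg

For equal systemic exposure: F × D_ev = D_iv
D_ev = D_iv / F = 200 / 0.55 = 363.636 mg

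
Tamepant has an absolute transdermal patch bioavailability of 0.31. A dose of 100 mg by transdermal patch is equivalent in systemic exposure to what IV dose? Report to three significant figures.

Systemic exposure from an extravascular dose = F × D_ev, so the equivalent IV dose is F × D_ev.
D_iv = F × D_ev = 0.31 × 100 = 31 mg

D_iv = 31.0 mg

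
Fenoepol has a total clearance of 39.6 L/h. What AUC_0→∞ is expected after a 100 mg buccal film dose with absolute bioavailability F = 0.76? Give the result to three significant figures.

AUC = 1.92 mg/L·h

AUC_0→∞ = F × Dose / CL
        = 0.76 × 100 / 39.6 = 1.91919 mg/L·h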